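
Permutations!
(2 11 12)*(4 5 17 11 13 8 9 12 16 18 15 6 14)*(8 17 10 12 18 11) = (2 13 17 8 9 18 15 6 14 4 5 10 12)(11 16) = [0, 1, 13, 3, 5, 10, 14, 7, 9, 18, 12, 16, 2, 17, 4, 6, 11, 8, 15]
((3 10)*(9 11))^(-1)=((3 10)(9 11))^(-1)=(3 10)(9 11)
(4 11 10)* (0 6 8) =(0 6 8)(4 11 10) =[6, 1, 2, 3, 11, 5, 8, 7, 0, 9, 4, 10]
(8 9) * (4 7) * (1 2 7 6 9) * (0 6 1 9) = (0 6)(1 2 7 4)(8 9) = [6, 2, 7, 3, 1, 5, 0, 4, 9, 8]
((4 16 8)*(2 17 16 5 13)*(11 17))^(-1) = ((2 11 17 16 8 4 5 13))^(-1) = (2 13 5 4 8 16 17 11)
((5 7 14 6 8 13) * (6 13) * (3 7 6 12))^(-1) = ((3 7 14 13 5 6 8 12))^(-1) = (3 12 8 6 5 13 14 7)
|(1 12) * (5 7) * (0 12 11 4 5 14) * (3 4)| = 9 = |(0 12 1 11 3 4 5 7 14)|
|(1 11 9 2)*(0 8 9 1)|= 4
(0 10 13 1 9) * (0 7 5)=(0 10 13 1 9 7 5)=[10, 9, 2, 3, 4, 0, 6, 5, 8, 7, 13, 11, 12, 1]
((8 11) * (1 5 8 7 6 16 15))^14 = (1 16 7 8)(5 15 6 11)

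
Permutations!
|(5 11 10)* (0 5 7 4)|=|(0 5 11 10 7 4)|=6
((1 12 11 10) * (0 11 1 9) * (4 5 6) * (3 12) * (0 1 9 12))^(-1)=(0 3 1 9 12 10 11)(4 6 5)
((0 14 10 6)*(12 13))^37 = ((0 14 10 6)(12 13))^37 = (0 14 10 6)(12 13)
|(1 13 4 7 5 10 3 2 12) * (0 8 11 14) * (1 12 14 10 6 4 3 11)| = |(0 8 1 13 3 2 14)(4 7 5 6)(10 11)| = 28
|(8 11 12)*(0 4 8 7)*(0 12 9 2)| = 6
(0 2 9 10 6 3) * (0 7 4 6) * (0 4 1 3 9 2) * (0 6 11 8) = (0 6 9 10 4 11 8)(1 3 7) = [6, 3, 2, 7, 11, 5, 9, 1, 0, 10, 4, 8]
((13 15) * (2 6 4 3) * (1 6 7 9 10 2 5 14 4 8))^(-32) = (15)(1 6 8)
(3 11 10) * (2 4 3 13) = (2 4 3 11 10 13) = [0, 1, 4, 11, 3, 5, 6, 7, 8, 9, 13, 10, 12, 2]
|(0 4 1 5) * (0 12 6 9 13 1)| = |(0 4)(1 5 12 6 9 13)| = 6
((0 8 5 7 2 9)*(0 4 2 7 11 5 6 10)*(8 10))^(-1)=(0 10)(2 4 9)(5 11)(6 8)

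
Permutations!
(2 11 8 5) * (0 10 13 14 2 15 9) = (0 10 13 14 2 11 8 5 15 9) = [10, 1, 11, 3, 4, 15, 6, 7, 5, 0, 13, 8, 12, 14, 2, 9]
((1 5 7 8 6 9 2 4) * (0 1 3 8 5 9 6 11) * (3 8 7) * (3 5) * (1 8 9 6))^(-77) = ((0 8 11)(1 6)(2 4 9)(3 7))^(-77) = (0 8 11)(1 6)(2 4 9)(3 7)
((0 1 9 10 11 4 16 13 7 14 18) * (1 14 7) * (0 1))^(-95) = (0 10)(1 16)(4 18)(9 13)(11 14)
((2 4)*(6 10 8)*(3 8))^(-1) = (2 4)(3 10 6 8)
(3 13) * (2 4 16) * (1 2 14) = (1 2 4 16 14)(3 13) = [0, 2, 4, 13, 16, 5, 6, 7, 8, 9, 10, 11, 12, 3, 1, 15, 14]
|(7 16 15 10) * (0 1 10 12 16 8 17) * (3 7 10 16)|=9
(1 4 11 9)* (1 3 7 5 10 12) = (1 4 11 9 3 7 5 10 12) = [0, 4, 2, 7, 11, 10, 6, 5, 8, 3, 12, 9, 1]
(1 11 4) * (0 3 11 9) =(0 3 11 4 1 9) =[3, 9, 2, 11, 1, 5, 6, 7, 8, 0, 10, 4]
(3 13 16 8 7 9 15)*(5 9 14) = (3 13 16 8 7 14 5 9 15) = [0, 1, 2, 13, 4, 9, 6, 14, 7, 15, 10, 11, 12, 16, 5, 3, 8]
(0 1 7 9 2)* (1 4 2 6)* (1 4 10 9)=(0 10 9 6 4 2)(1 7)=[10, 7, 0, 3, 2, 5, 4, 1, 8, 6, 9]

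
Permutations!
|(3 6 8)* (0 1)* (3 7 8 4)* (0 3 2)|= |(0 1 3 6 4 2)(7 8)|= 6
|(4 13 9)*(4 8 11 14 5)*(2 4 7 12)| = |(2 4 13 9 8 11 14 5 7 12)| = 10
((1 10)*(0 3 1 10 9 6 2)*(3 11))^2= (0 3 9 2 11 1 6)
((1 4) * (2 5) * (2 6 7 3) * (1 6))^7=(7)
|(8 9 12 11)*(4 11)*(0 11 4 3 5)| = 7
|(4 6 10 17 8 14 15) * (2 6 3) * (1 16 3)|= 11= |(1 16 3 2 6 10 17 8 14 15 4)|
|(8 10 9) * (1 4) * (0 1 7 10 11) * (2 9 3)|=|(0 1 4 7 10 3 2 9 8 11)|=10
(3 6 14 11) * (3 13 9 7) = (3 6 14 11 13 9 7) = [0, 1, 2, 6, 4, 5, 14, 3, 8, 7, 10, 13, 12, 9, 11]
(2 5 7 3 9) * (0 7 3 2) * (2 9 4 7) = (0 2 5 3 4 7 9) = [2, 1, 5, 4, 7, 3, 6, 9, 8, 0]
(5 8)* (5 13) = (5 8 13) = [0, 1, 2, 3, 4, 8, 6, 7, 13, 9, 10, 11, 12, 5]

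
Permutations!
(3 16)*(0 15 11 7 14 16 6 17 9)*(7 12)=(0 15 11 12 7 14 16 3 6 17 9)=[15, 1, 2, 6, 4, 5, 17, 14, 8, 0, 10, 12, 7, 13, 16, 11, 3, 9]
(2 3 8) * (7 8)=(2 3 7 8)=[0, 1, 3, 7, 4, 5, 6, 8, 2]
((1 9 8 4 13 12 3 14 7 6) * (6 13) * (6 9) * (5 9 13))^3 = ((1 6)(3 14 7 5 9 8 4 13 12))^3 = (1 6)(3 5 4)(7 8 12)(9 13 14)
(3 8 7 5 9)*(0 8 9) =(0 8 7 5)(3 9) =[8, 1, 2, 9, 4, 0, 6, 5, 7, 3]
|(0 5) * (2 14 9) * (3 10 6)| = 6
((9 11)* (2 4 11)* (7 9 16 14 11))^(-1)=(2 9 7 4)(11 14 16)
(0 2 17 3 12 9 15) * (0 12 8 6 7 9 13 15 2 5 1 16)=(0 5 1 16)(2 17 3 8 6 7 9)(12 13 15)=[5, 16, 17, 8, 4, 1, 7, 9, 6, 2, 10, 11, 13, 15, 14, 12, 0, 3]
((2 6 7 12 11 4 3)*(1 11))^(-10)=((1 11 4 3 2 6 7 12))^(-10)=(1 7 2 4)(3 11 12 6)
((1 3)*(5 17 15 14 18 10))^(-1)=(1 3)(5 10 18 14 15 17)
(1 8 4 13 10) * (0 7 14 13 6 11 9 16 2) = (0 7 14 13 10 1 8 4 6 11 9 16 2) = [7, 8, 0, 3, 6, 5, 11, 14, 4, 16, 1, 9, 12, 10, 13, 15, 2]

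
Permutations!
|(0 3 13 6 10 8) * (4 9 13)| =8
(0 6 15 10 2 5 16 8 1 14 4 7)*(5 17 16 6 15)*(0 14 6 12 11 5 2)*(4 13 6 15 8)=(0 8 1 15 10)(2 17 16 4 7 14 13 6)(5 12 11)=[8, 15, 17, 3, 7, 12, 2, 14, 1, 9, 0, 5, 11, 6, 13, 10, 4, 16]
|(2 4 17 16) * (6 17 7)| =|(2 4 7 6 17 16)| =6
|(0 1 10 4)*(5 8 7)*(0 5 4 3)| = |(0 1 10 3)(4 5 8 7)| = 4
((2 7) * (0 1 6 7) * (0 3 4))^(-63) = ((0 1 6 7 2 3 4))^(-63) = (7)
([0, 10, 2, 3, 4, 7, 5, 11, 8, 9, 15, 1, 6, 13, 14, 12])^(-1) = (1 11 7 5 6 12 15 10)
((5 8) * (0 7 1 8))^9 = (0 5 8 1 7)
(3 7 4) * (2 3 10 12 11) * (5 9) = [0, 1, 3, 7, 10, 9, 6, 4, 8, 5, 12, 2, 11] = (2 3 7 4 10 12 11)(5 9)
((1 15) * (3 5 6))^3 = ((1 15)(3 5 6))^3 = (1 15)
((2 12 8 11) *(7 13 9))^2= (2 8)(7 9 13)(11 12)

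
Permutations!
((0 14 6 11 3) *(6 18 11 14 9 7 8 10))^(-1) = (0 3 11 18 14 6 10 8 7 9) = ((0 9 7 8 10 6 14 18 11 3))^(-1)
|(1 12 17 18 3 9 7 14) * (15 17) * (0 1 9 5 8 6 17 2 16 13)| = 42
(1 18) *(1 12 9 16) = (1 18 12 9 16) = [0, 18, 2, 3, 4, 5, 6, 7, 8, 16, 10, 11, 9, 13, 14, 15, 1, 17, 12]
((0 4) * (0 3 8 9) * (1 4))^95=(0 9 8 3 4 1)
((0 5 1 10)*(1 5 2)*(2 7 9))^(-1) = ((0 7 9 2 1 10))^(-1) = (0 10 1 2 9 7)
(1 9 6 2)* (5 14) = (1 9 6 2)(5 14) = [0, 9, 1, 3, 4, 14, 2, 7, 8, 6, 10, 11, 12, 13, 5]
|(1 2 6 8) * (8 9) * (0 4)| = 10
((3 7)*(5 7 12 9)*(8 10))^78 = ((3 12 9 5 7)(8 10))^78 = (3 5 12 7 9)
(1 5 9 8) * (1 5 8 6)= (1 8 5 9 6)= [0, 8, 2, 3, 4, 9, 1, 7, 5, 6]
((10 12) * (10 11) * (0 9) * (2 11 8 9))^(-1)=((0 2 11 10 12 8 9))^(-1)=(0 9 8 12 10 11 2)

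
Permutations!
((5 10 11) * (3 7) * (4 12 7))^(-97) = (3 7 12 4)(5 11 10)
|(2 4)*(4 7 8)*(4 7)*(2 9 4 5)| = |(2 5)(4 9)(7 8)| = 2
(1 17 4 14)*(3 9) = (1 17 4 14)(3 9) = [0, 17, 2, 9, 14, 5, 6, 7, 8, 3, 10, 11, 12, 13, 1, 15, 16, 4]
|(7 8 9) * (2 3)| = |(2 3)(7 8 9)| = 6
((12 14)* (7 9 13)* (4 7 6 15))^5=((4 7 9 13 6 15)(12 14))^5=(4 15 6 13 9 7)(12 14)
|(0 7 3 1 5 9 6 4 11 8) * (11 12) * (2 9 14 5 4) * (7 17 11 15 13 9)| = |(0 17 11 8)(1 4 12 15 13 9 6 2 7 3)(5 14)| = 20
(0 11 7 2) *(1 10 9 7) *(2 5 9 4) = (0 11 1 10 4 2)(5 9 7) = [11, 10, 0, 3, 2, 9, 6, 5, 8, 7, 4, 1]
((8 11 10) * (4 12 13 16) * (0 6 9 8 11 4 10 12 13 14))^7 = (0 10 8 14 16 9 12 13 6 11 4)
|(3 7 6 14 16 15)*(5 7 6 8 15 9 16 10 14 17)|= |(3 6 17 5 7 8 15)(9 16)(10 14)|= 14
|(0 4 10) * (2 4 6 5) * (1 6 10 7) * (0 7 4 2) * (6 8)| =7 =|(0 10 7 1 8 6 5)|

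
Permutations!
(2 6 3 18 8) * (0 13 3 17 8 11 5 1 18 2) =(0 13 3 2 6 17 8)(1 18 11 5) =[13, 18, 6, 2, 4, 1, 17, 7, 0, 9, 10, 5, 12, 3, 14, 15, 16, 8, 11]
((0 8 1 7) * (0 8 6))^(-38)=(1 7 8)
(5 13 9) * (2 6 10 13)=(2 6 10 13 9 5)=[0, 1, 6, 3, 4, 2, 10, 7, 8, 5, 13, 11, 12, 9]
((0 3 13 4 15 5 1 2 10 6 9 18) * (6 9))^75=(0 9 2 5 4 3 18 10 1 15 13)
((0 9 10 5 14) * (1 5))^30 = (14)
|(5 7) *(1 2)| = |(1 2)(5 7)| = 2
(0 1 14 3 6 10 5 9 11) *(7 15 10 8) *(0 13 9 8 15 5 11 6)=(0 1 14 3)(5 8 7)(6 15 10 11 13 9)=[1, 14, 2, 0, 4, 8, 15, 5, 7, 6, 11, 13, 12, 9, 3, 10]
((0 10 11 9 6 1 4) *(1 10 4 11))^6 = ((0 4)(1 11 9 6 10))^6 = (1 11 9 6 10)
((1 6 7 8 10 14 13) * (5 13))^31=(1 13 5 14 10 8 7 6)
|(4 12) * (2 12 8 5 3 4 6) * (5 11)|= |(2 12 6)(3 4 8 11 5)|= 15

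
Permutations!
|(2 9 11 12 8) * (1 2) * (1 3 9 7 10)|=20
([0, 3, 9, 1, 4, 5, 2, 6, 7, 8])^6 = (2 9 8 7 6)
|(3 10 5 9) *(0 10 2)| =|(0 10 5 9 3 2)| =6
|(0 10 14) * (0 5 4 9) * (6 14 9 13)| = |(0 10 9)(4 13 6 14 5)| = 15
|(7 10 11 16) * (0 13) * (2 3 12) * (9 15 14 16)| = |(0 13)(2 3 12)(7 10 11 9 15 14 16)| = 42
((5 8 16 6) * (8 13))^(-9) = ((5 13 8 16 6))^(-9) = (5 13 8 16 6)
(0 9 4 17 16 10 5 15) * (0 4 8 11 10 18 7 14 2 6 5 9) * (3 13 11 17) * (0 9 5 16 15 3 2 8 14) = [9, 1, 6, 13, 2, 3, 16, 0, 17, 14, 5, 10, 12, 11, 8, 4, 18, 15, 7] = (0 9 14 8 17 15 4 2 6 16 18 7)(3 13 11 10 5)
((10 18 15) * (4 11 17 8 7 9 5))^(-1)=((4 11 17 8 7 9 5)(10 18 15))^(-1)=(4 5 9 7 8 17 11)(10 15 18)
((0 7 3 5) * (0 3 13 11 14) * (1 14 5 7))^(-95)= ((0 1 14)(3 7 13 11 5))^(-95)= (0 1 14)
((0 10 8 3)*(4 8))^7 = ((0 10 4 8 3))^7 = (0 4 3 10 8)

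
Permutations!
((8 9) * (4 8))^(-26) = ((4 8 9))^(-26) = (4 8 9)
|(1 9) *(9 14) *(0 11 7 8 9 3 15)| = 9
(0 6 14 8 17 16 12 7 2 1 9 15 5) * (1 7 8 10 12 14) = (0 6 1 9 15 5)(2 7)(8 17 16 14 10 12) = [6, 9, 7, 3, 4, 0, 1, 2, 17, 15, 12, 11, 8, 13, 10, 5, 14, 16]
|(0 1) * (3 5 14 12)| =4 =|(0 1)(3 5 14 12)|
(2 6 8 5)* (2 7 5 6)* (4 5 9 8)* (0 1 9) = (0 1 9 8 6 4 5 7) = [1, 9, 2, 3, 5, 7, 4, 0, 6, 8]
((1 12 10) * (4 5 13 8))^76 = (13)(1 12 10)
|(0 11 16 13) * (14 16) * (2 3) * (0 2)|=|(0 11 14 16 13 2 3)|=7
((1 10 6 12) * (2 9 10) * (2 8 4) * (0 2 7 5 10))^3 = (1 7 6 8 5 12 4 10)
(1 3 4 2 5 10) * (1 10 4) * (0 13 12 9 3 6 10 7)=[13, 6, 5, 1, 2, 4, 10, 0, 8, 3, 7, 11, 9, 12]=(0 13 12 9 3 1 6 10 7)(2 5 4)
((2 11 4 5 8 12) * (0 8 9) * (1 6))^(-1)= ((0 8 12 2 11 4 5 9)(1 6))^(-1)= (0 9 5 4 11 2 12 8)(1 6)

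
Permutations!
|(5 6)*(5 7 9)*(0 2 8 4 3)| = 20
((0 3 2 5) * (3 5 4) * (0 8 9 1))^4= ((0 5 8 9 1)(2 4 3))^4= (0 1 9 8 5)(2 4 3)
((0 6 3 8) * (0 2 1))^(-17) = ((0 6 3 8 2 1))^(-17) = (0 6 3 8 2 1)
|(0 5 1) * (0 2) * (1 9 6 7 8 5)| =15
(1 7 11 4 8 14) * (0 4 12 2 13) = (0 4 8 14 1 7 11 12 2 13) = [4, 7, 13, 3, 8, 5, 6, 11, 14, 9, 10, 12, 2, 0, 1]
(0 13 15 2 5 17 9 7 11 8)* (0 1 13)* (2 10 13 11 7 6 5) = (1 11 8)(5 17 9 6)(10 13 15) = [0, 11, 2, 3, 4, 17, 5, 7, 1, 6, 13, 8, 12, 15, 14, 10, 16, 9]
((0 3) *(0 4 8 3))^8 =(3 8 4)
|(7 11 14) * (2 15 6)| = 3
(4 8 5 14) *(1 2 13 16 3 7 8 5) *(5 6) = (1 2 13 16 3 7 8)(4 6 5 14) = [0, 2, 13, 7, 6, 14, 5, 8, 1, 9, 10, 11, 12, 16, 4, 15, 3]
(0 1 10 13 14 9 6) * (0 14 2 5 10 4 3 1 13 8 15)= [13, 4, 5, 1, 3, 10, 14, 7, 15, 6, 8, 11, 12, 2, 9, 0]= (0 13 2 5 10 8 15)(1 4 3)(6 14 9)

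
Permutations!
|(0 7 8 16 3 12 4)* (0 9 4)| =6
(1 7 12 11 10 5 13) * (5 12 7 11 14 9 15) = [0, 11, 2, 3, 4, 13, 6, 7, 8, 15, 12, 10, 14, 1, 9, 5] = (1 11 10 12 14 9 15 5 13)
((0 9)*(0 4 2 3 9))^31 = ((2 3 9 4))^31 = (2 4 9 3)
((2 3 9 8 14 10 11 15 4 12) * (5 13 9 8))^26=(2 12 4 15 11 10 14 8 3)(5 9 13)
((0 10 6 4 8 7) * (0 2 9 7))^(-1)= (0 8 4 6 10)(2 7 9)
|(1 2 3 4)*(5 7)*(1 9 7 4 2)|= 4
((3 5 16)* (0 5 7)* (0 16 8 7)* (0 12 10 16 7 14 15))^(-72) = (16)(0 14 5 15 8)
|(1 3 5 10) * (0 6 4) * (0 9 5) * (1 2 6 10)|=9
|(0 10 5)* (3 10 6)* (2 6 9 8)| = |(0 9 8 2 6 3 10 5)| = 8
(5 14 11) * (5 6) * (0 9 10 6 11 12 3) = [9, 1, 2, 0, 4, 14, 5, 7, 8, 10, 6, 11, 3, 13, 12] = (0 9 10 6 5 14 12 3)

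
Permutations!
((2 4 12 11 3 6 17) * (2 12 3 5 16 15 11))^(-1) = ((2 4 3 6 17 12)(5 16 15 11))^(-1) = (2 12 17 6 3 4)(5 11 15 16)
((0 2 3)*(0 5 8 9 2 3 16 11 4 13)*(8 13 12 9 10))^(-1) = (0 13 5 3)(2 9 12 4 11 16)(8 10)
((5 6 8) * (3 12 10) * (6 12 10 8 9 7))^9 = ((3 10)(5 12 8)(6 9 7))^9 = (12)(3 10)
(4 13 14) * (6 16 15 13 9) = (4 9 6 16 15 13 14) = [0, 1, 2, 3, 9, 5, 16, 7, 8, 6, 10, 11, 12, 14, 4, 13, 15]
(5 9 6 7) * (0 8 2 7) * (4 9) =[8, 1, 7, 3, 9, 4, 0, 5, 2, 6] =(0 8 2 7 5 4 9 6)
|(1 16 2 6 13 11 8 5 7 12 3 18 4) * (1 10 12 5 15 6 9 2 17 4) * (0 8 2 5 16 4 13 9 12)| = |(0 8 15 6 9 5 7 16 17 13 11 2 12 3 18 1 4 10)| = 18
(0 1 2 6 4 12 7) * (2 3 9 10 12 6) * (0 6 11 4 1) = [0, 3, 2, 9, 11, 5, 1, 6, 8, 10, 12, 4, 7] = (1 3 9 10 12 7 6)(4 11)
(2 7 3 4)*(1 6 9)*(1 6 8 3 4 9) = (1 8 3 9 6)(2 7 4) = [0, 8, 7, 9, 2, 5, 1, 4, 3, 6]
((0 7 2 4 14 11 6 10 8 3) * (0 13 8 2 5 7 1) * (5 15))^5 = (0 1)(2 10 6 11 14 4)(3 8 13)(5 15 7)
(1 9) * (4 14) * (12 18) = (1 9)(4 14)(12 18) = [0, 9, 2, 3, 14, 5, 6, 7, 8, 1, 10, 11, 18, 13, 4, 15, 16, 17, 12]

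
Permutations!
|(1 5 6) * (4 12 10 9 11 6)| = 8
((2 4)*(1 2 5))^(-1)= ((1 2 4 5))^(-1)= (1 5 4 2)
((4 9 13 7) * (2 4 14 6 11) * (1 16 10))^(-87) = ((1 16 10)(2 4 9 13 7 14 6 11))^(-87) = (16)(2 4 9 13 7 14 6 11)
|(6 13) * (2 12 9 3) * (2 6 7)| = 7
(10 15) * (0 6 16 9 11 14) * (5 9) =(0 6 16 5 9 11 14)(10 15) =[6, 1, 2, 3, 4, 9, 16, 7, 8, 11, 15, 14, 12, 13, 0, 10, 5]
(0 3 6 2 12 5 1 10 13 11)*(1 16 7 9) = (0 3 6 2 12 5 16 7 9 1 10 13 11) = [3, 10, 12, 6, 4, 16, 2, 9, 8, 1, 13, 0, 5, 11, 14, 15, 7]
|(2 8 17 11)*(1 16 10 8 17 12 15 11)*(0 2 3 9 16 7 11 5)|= 14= |(0 2 17 1 7 11 3 9 16 10 8 12 15 5)|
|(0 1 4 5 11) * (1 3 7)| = 7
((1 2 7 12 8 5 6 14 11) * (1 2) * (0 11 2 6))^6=((0 11 6 14 2 7 12 8 5))^6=(0 12 14)(2 11 8)(5 7 6)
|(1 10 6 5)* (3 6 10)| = 4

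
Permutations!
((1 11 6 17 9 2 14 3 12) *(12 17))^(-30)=((1 11 6 12)(2 14 3 17 9))^(-30)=(17)(1 6)(11 12)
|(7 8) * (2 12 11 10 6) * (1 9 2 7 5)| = 10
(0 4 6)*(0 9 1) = (0 4 6 9 1) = [4, 0, 2, 3, 6, 5, 9, 7, 8, 1]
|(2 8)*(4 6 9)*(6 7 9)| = 6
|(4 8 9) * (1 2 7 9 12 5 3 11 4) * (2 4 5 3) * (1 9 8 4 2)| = 8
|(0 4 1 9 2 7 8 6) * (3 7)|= 9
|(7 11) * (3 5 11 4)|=|(3 5 11 7 4)|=5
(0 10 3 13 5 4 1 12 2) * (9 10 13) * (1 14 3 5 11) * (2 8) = (0 13 11 1 12 8 2)(3 9 10 5 4 14) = [13, 12, 0, 9, 14, 4, 6, 7, 2, 10, 5, 1, 8, 11, 3]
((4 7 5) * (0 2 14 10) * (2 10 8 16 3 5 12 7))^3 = (0 10)(2 16 4 8 5 14 3)(7 12)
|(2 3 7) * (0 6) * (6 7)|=|(0 7 2 3 6)|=5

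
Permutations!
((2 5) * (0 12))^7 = (0 12)(2 5)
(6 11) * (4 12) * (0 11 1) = (0 11 6 1)(4 12) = [11, 0, 2, 3, 12, 5, 1, 7, 8, 9, 10, 6, 4]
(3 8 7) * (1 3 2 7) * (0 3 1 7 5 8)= (0 3)(2 5 8 7)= [3, 1, 5, 0, 4, 8, 6, 2, 7]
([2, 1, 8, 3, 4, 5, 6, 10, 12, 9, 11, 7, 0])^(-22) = (0 8)(2 12)(7 11 10)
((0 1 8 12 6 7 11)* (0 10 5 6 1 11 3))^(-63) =(12)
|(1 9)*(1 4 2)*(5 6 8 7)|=|(1 9 4 2)(5 6 8 7)|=4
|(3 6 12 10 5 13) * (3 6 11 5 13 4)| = 4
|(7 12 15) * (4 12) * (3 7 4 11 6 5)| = |(3 7 11 6 5)(4 12 15)| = 15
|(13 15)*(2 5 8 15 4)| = |(2 5 8 15 13 4)| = 6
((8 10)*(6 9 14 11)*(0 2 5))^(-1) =(0 5 2)(6 11 14 9)(8 10)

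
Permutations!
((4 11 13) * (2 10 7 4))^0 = ((2 10 7 4 11 13))^0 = (13)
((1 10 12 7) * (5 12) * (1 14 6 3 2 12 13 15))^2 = ((1 10 5 13 15)(2 12 7 14 6 3))^2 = (1 5 15 10 13)(2 7 6)(3 12 14)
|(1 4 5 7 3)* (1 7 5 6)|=6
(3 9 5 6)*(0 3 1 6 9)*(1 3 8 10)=[8, 6, 2, 0, 4, 9, 3, 7, 10, 5, 1]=(0 8 10 1 6 3)(5 9)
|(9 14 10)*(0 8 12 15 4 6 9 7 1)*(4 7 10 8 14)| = 21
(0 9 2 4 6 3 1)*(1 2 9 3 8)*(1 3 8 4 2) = (9)(0 8 3 1)(4 6) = [8, 0, 2, 1, 6, 5, 4, 7, 3, 9]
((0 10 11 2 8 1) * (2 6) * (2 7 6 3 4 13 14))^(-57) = ((0 10 11 3 4 13 14 2 8 1)(6 7))^(-57) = (0 3 14 1 11 13 8 10 4 2)(6 7)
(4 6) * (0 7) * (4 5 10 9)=(0 7)(4 6 5 10 9)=[7, 1, 2, 3, 6, 10, 5, 0, 8, 4, 9]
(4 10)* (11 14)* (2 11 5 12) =(2 11 14 5 12)(4 10) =[0, 1, 11, 3, 10, 12, 6, 7, 8, 9, 4, 14, 2, 13, 5]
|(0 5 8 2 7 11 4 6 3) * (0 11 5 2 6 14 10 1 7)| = |(0 2)(1 7 5 8 6 3 11 4 14 10)| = 10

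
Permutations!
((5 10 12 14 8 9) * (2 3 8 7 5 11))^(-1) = ((2 3 8 9 11)(5 10 12 14 7))^(-1) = (2 11 9 8 3)(5 7 14 12 10)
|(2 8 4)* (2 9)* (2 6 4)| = 6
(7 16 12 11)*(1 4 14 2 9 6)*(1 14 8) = [0, 4, 9, 3, 8, 5, 14, 16, 1, 6, 10, 7, 11, 13, 2, 15, 12] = (1 4 8)(2 9 6 14)(7 16 12 11)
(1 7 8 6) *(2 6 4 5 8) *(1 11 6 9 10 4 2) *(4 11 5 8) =(1 7)(2 9 10 11 6 5 4 8) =[0, 7, 9, 3, 8, 4, 5, 1, 2, 10, 11, 6]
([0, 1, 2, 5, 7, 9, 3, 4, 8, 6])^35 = (3 6 9 5)(4 7)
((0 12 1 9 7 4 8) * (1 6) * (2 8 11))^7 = (0 11 9 12 2 7 6 8 4 1)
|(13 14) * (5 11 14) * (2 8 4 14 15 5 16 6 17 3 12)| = 30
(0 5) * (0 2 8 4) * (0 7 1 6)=(0 5 2 8 4 7 1 6)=[5, 6, 8, 3, 7, 2, 0, 1, 4]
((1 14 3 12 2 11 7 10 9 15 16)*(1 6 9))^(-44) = ((1 14 3 12 2 11 7 10)(6 9 15 16))^(-44) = (16)(1 2)(3 7)(10 12)(11 14)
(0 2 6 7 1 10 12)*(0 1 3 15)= (0 2 6 7 3 15)(1 10 12)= [2, 10, 6, 15, 4, 5, 7, 3, 8, 9, 12, 11, 1, 13, 14, 0]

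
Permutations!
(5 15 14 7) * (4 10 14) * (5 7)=(4 10 14 5 15)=[0, 1, 2, 3, 10, 15, 6, 7, 8, 9, 14, 11, 12, 13, 5, 4]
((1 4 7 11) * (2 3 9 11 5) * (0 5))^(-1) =((0 5 2 3 9 11 1 4 7))^(-1) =(0 7 4 1 11 9 3 2 5)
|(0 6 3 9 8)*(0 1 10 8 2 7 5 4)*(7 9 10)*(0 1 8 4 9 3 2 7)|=21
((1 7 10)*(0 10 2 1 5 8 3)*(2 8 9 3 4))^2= (0 5 3 10 9)(1 8 2 7 4)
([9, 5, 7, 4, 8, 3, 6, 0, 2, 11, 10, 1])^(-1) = [7, 11, 8, 5, 3, 1, 6, 2, 4, 0, 10, 9]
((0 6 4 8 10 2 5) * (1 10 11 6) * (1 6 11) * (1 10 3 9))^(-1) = (11)(0 5 2 10 8 4 6)(1 9 3)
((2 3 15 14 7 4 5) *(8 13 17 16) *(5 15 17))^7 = (17)(4 7 14 15)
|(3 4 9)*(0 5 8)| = 3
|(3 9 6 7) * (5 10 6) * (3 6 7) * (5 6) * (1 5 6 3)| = 10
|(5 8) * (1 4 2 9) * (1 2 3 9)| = 10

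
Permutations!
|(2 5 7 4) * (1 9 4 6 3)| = 8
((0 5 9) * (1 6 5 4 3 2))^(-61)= (0 2 5 4 1 9 3 6)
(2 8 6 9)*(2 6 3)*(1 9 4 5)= (1 9 6 4 5)(2 8 3)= [0, 9, 8, 2, 5, 1, 4, 7, 3, 6]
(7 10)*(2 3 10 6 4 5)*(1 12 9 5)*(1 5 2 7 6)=[0, 12, 3, 10, 5, 7, 4, 1, 8, 2, 6, 11, 9]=(1 12 9 2 3 10 6 4 5 7)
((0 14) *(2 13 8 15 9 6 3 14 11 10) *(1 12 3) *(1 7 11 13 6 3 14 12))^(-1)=(0 14 12 3 9 15 8 13)(2 10 11 7 6)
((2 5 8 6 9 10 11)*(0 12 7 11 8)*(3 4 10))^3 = ((0 12 7 11 2 5)(3 4 10 8 6 9))^3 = (0 11)(2 12)(3 8)(4 6)(5 7)(9 10)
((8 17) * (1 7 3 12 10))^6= (17)(1 7 3 12 10)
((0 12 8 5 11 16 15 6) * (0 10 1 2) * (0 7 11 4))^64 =(16)(0 4 5 8 12) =((0 12 8 5 4)(1 2 7 11 16 15 6 10))^64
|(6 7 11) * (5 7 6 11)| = 2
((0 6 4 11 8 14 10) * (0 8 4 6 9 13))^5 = (0 13 9)(4 11)(8 10 14)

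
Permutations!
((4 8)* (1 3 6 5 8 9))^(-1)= ((1 3 6 5 8 4 9))^(-1)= (1 9 4 8 5 6 3)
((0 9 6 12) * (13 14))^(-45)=((0 9 6 12)(13 14))^(-45)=(0 12 6 9)(13 14)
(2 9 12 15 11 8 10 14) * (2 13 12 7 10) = (2 9 7 10 14 13 12 15 11 8) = [0, 1, 9, 3, 4, 5, 6, 10, 2, 7, 14, 8, 15, 12, 13, 11]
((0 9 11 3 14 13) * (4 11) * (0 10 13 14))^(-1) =(14)(0 3 11 4 9)(10 13)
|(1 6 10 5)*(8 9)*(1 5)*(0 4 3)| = |(0 4 3)(1 6 10)(8 9)| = 6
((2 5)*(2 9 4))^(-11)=((2 5 9 4))^(-11)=(2 5 9 4)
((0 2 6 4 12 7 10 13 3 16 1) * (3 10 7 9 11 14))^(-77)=((0 2 6 4 12 9 11 14 3 16 1)(10 13))^(-77)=(16)(10 13)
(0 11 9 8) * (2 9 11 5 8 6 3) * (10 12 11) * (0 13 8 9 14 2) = (0 5 9 6 3)(2 14)(8 13)(10 12 11) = [5, 1, 14, 0, 4, 9, 3, 7, 13, 6, 12, 10, 11, 8, 2]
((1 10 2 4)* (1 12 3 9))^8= ((1 10 2 4 12 3 9))^8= (1 10 2 4 12 3 9)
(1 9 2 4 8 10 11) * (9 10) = (1 10 11)(2 4 8 9) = [0, 10, 4, 3, 8, 5, 6, 7, 9, 2, 11, 1]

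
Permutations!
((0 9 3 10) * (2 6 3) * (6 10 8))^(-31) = (0 9 2 10)(3 6 8)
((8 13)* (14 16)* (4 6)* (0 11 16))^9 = ((0 11 16 14)(4 6)(8 13))^9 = (0 11 16 14)(4 6)(8 13)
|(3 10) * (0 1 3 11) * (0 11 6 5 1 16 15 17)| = 20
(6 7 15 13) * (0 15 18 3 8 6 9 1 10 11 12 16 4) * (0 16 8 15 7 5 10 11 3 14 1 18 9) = (0 7 9 18 14 1 11 12 8 6 5 10 3 15 13)(4 16) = [7, 11, 2, 15, 16, 10, 5, 9, 6, 18, 3, 12, 8, 0, 1, 13, 4, 17, 14]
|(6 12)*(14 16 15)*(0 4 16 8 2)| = 14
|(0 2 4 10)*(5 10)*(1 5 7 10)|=|(0 2 4 7 10)(1 5)|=10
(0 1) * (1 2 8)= [2, 0, 8, 3, 4, 5, 6, 7, 1]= (0 2 8 1)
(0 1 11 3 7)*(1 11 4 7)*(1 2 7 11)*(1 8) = (0 8 1 4 11 3 2 7) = [8, 4, 7, 2, 11, 5, 6, 0, 1, 9, 10, 3]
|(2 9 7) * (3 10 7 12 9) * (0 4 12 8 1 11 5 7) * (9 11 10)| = 12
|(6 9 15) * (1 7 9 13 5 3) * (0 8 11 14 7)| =|(0 8 11 14 7 9 15 6 13 5 3 1)| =12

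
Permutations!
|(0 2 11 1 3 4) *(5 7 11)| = 8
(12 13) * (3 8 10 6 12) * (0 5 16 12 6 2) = [5, 1, 0, 8, 4, 16, 6, 7, 10, 9, 2, 11, 13, 3, 14, 15, 12] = (0 5 16 12 13 3 8 10 2)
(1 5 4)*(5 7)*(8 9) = [0, 7, 2, 3, 1, 4, 6, 5, 9, 8] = (1 7 5 4)(8 9)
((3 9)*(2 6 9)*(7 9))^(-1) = ((2 6 7 9 3))^(-1) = (2 3 9 7 6)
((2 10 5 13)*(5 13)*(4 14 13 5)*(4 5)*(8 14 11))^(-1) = ((2 10 4 11 8 14 13))^(-1) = (2 13 14 8 11 4 10)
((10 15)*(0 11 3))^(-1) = ((0 11 3)(10 15))^(-1) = (0 3 11)(10 15)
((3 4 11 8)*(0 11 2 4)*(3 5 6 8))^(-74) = (0 11 3)(5 6 8)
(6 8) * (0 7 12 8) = (0 7 12 8 6) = [7, 1, 2, 3, 4, 5, 0, 12, 6, 9, 10, 11, 8]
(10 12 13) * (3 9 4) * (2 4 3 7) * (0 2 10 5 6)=(0 2 4 7 10 12 13 5 6)(3 9)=[2, 1, 4, 9, 7, 6, 0, 10, 8, 3, 12, 11, 13, 5]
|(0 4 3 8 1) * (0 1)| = |(0 4 3 8)| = 4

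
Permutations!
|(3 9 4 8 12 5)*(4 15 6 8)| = 7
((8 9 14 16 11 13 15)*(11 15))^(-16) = (8 15 16 14 9)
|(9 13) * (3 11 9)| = |(3 11 9 13)| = 4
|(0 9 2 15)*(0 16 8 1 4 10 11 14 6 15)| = |(0 9 2)(1 4 10 11 14 6 15 16 8)| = 9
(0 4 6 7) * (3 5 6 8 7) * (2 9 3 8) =(0 4 2 9 3 5 6 8 7) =[4, 1, 9, 5, 2, 6, 8, 0, 7, 3]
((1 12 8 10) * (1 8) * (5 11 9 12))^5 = ((1 5 11 9 12)(8 10))^5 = (12)(8 10)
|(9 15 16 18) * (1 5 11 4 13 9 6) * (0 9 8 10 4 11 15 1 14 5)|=|(0 9 1)(4 13 8 10)(5 15 16 18 6 14)|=12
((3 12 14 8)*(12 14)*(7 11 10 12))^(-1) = (3 8 14)(7 12 10 11)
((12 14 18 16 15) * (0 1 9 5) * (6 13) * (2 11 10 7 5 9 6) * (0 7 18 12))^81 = ((0 1 6 13 2 11 10 18 16 15)(5 7)(12 14))^81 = (0 1 6 13 2 11 10 18 16 15)(5 7)(12 14)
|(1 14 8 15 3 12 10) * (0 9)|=|(0 9)(1 14 8 15 3 12 10)|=14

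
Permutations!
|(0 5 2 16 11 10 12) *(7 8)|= |(0 5 2 16 11 10 12)(7 8)|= 14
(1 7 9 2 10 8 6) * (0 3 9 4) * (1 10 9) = [3, 7, 9, 1, 0, 5, 10, 4, 6, 2, 8] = (0 3 1 7 4)(2 9)(6 10 8)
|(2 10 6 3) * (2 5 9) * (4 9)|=7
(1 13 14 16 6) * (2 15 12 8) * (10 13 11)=[0, 11, 15, 3, 4, 5, 1, 7, 2, 9, 13, 10, 8, 14, 16, 12, 6]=(1 11 10 13 14 16 6)(2 15 12 8)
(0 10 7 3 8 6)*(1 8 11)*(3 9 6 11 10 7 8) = (0 7 9 6)(1 3 10 8 11) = [7, 3, 2, 10, 4, 5, 0, 9, 11, 6, 8, 1]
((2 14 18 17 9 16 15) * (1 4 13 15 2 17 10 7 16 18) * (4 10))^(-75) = (1 16)(2 10)(4 17)(7 14)(9 13)(15 18)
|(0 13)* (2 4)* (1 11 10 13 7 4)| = 8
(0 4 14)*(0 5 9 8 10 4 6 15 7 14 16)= (0 6 15 7 14 5 9 8 10 4 16)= [6, 1, 2, 3, 16, 9, 15, 14, 10, 8, 4, 11, 12, 13, 5, 7, 0]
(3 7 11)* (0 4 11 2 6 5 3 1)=(0 4 11 1)(2 6 5 3 7)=[4, 0, 6, 7, 11, 3, 5, 2, 8, 9, 10, 1]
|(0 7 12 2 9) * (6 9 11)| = |(0 7 12 2 11 6 9)| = 7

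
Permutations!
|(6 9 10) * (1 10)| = |(1 10 6 9)| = 4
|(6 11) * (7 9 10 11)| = |(6 7 9 10 11)| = 5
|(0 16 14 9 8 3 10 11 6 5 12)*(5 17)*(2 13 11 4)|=|(0 16 14 9 8 3 10 4 2 13 11 6 17 5 12)|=15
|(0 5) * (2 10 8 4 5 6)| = 7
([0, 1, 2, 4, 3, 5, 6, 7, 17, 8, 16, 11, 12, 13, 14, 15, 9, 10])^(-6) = (8 9 16 10 17)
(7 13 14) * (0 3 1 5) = (0 3 1 5)(7 13 14) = [3, 5, 2, 1, 4, 0, 6, 13, 8, 9, 10, 11, 12, 14, 7]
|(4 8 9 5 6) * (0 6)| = |(0 6 4 8 9 5)| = 6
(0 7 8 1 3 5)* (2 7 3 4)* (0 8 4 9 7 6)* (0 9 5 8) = (0 3 8 1 5)(2 6 9 7 4) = [3, 5, 6, 8, 2, 0, 9, 4, 1, 7]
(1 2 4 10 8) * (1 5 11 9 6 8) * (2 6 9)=(1 6 8 5 11 2 4 10)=[0, 6, 4, 3, 10, 11, 8, 7, 5, 9, 1, 2]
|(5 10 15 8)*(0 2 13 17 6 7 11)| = 28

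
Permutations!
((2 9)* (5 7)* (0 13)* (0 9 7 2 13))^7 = (2 7 5)(9 13)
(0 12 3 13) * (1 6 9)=[12, 6, 2, 13, 4, 5, 9, 7, 8, 1, 10, 11, 3, 0]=(0 12 3 13)(1 6 9)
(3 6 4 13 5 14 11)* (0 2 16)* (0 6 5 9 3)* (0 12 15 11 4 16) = (0 2)(3 5 14 4 13 9)(6 16)(11 12 15) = [2, 1, 0, 5, 13, 14, 16, 7, 8, 3, 10, 12, 15, 9, 4, 11, 6]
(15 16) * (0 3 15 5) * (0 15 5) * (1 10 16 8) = (0 3 5 15 8 1 10 16) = [3, 10, 2, 5, 4, 15, 6, 7, 1, 9, 16, 11, 12, 13, 14, 8, 0]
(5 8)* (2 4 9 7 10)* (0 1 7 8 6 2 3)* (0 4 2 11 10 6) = (0 1 7 6 11 10 3 4 9 8 5) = [1, 7, 2, 4, 9, 0, 11, 6, 5, 8, 3, 10]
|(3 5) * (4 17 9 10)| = |(3 5)(4 17 9 10)| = 4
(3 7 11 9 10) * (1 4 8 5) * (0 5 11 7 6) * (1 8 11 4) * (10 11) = (0 5 8 4 10 3 6)(9 11) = [5, 1, 2, 6, 10, 8, 0, 7, 4, 11, 3, 9]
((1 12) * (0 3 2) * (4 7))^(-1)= ((0 3 2)(1 12)(4 7))^(-1)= (0 2 3)(1 12)(4 7)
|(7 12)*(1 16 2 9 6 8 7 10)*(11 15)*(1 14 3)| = 22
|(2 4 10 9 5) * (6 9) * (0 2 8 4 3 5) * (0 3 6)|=|(0 2 6 9 3 5 8 4 10)|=9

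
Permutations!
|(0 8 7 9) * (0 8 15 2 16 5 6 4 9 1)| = 11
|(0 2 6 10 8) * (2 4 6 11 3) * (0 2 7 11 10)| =3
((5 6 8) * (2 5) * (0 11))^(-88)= (11)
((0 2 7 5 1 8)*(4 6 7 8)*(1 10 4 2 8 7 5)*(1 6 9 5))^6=(1 7)(2 6)(4 5)(9 10)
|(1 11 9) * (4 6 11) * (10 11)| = 6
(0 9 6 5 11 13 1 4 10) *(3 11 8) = (0 9 6 5 8 3 11 13 1 4 10) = [9, 4, 2, 11, 10, 8, 5, 7, 3, 6, 0, 13, 12, 1]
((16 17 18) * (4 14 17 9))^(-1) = ((4 14 17 18 16 9))^(-1) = (4 9 16 18 17 14)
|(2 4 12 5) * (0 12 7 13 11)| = 8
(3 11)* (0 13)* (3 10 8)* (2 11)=(0 13)(2 11 10 8 3)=[13, 1, 11, 2, 4, 5, 6, 7, 3, 9, 8, 10, 12, 0]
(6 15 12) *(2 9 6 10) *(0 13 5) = (0 13 5)(2 9 6 15 12 10) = [13, 1, 9, 3, 4, 0, 15, 7, 8, 6, 2, 11, 10, 5, 14, 12]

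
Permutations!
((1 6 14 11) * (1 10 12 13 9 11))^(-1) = (1 14 6)(9 13 12 10 11)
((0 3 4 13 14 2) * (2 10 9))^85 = ((0 3 4 13 14 10 9 2))^85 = (0 10 4 2 14 3 9 13)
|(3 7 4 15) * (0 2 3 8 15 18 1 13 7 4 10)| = |(0 2 3 4 18 1 13 7 10)(8 15)| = 18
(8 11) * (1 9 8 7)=[0, 9, 2, 3, 4, 5, 6, 1, 11, 8, 10, 7]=(1 9 8 11 7)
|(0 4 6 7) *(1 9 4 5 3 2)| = 9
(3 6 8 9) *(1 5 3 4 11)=(1 5 3 6 8 9 4 11)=[0, 5, 2, 6, 11, 3, 8, 7, 9, 4, 10, 1]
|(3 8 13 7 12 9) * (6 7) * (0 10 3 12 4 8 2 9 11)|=35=|(0 10 3 2 9 12 11)(4 8 13 6 7)|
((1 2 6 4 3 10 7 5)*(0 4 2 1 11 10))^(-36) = (11)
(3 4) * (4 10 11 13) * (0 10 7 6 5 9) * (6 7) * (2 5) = [10, 1, 5, 6, 3, 9, 2, 7, 8, 0, 11, 13, 12, 4] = (0 10 11 13 4 3 6 2 5 9)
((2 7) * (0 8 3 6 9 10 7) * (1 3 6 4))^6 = ((0 8 6 9 10 7 2)(1 3 4))^6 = (0 2 7 10 9 6 8)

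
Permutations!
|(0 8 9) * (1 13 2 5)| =12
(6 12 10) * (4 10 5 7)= (4 10 6 12 5 7)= [0, 1, 2, 3, 10, 7, 12, 4, 8, 9, 6, 11, 5]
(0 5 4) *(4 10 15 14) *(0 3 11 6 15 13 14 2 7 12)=(0 5 10 13 14 4 3 11 6 15 2 7 12)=[5, 1, 7, 11, 3, 10, 15, 12, 8, 9, 13, 6, 0, 14, 4, 2]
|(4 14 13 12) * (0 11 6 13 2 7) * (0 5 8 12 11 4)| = |(0 4 14 2 7 5 8 12)(6 13 11)| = 24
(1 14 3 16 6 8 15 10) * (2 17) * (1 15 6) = (1 14 3 16)(2 17)(6 8)(10 15) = [0, 14, 17, 16, 4, 5, 8, 7, 6, 9, 15, 11, 12, 13, 3, 10, 1, 2]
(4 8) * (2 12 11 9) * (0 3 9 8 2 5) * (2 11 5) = (0 3 9 2 12 5)(4 11 8) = [3, 1, 12, 9, 11, 0, 6, 7, 4, 2, 10, 8, 5]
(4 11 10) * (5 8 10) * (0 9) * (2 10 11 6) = (0 9)(2 10 4 6)(5 8 11) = [9, 1, 10, 3, 6, 8, 2, 7, 11, 0, 4, 5]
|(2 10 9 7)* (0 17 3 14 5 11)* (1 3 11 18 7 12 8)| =|(0 17 11)(1 3 14 5 18 7 2 10 9 12 8)| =33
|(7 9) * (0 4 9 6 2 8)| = 7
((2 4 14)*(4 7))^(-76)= ((2 7 4 14))^(-76)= (14)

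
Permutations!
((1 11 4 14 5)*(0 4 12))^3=((0 4 14 5 1 11 12))^3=(0 5 12 14 11 4 1)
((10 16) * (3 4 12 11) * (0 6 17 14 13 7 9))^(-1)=(0 9 7 13 14 17 6)(3 11 12 4)(10 16)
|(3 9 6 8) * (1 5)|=|(1 5)(3 9 6 8)|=4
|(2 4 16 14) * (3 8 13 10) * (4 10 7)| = 9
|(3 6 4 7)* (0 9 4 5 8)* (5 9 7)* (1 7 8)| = 14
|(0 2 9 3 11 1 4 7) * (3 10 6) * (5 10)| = |(0 2 9 5 10 6 3 11 1 4 7)| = 11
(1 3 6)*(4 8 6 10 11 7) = (1 3 10 11 7 4 8 6) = [0, 3, 2, 10, 8, 5, 1, 4, 6, 9, 11, 7]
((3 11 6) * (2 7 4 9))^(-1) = (2 9 4 7)(3 6 11)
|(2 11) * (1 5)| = |(1 5)(2 11)| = 2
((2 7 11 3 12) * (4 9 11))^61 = (2 3 9 7 12 11 4)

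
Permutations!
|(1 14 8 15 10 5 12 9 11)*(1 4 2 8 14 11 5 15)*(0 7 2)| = |(0 7 2 8 1 11 4)(5 12 9)(10 15)| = 42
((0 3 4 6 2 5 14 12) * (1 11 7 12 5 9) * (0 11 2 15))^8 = ((0 3 4 6 15)(1 2 9)(5 14)(7 12 11))^8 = (0 6 3 15 4)(1 9 2)(7 11 12)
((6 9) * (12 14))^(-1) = ((6 9)(12 14))^(-1) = (6 9)(12 14)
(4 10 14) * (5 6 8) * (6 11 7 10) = (4 6 8 5 11 7 10 14) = [0, 1, 2, 3, 6, 11, 8, 10, 5, 9, 14, 7, 12, 13, 4]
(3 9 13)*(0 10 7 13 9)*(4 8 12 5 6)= (0 10 7 13 3)(4 8 12 5 6)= [10, 1, 2, 0, 8, 6, 4, 13, 12, 9, 7, 11, 5, 3]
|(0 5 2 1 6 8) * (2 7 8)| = |(0 5 7 8)(1 6 2)| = 12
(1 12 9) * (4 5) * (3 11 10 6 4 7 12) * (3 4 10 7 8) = [0, 4, 2, 11, 5, 8, 10, 12, 3, 1, 6, 7, 9] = (1 4 5 8 3 11 7 12 9)(6 10)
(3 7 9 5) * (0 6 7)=(0 6 7 9 5 3)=[6, 1, 2, 0, 4, 3, 7, 9, 8, 5]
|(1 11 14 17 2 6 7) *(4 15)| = |(1 11 14 17 2 6 7)(4 15)| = 14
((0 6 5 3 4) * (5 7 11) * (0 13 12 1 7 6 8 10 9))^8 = (13)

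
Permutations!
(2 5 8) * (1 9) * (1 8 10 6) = (1 9 8 2 5 10 6) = [0, 9, 5, 3, 4, 10, 1, 7, 2, 8, 6]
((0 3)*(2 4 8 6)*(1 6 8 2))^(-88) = (8)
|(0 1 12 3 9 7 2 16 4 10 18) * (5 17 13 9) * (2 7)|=13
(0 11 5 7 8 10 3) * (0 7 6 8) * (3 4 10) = (0 11 5 6 8 3 7)(4 10) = [11, 1, 2, 7, 10, 6, 8, 0, 3, 9, 4, 5]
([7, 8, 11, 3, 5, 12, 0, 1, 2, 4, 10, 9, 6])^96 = [5, 6, 7, 3, 2, 11, 4, 12, 0, 8, 10, 1, 9]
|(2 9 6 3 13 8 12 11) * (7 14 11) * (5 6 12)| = |(2 9 12 7 14 11)(3 13 8 5 6)| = 30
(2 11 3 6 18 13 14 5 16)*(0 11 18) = (0 11 3 6)(2 18 13 14 5 16) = [11, 1, 18, 6, 4, 16, 0, 7, 8, 9, 10, 3, 12, 14, 5, 15, 2, 17, 13]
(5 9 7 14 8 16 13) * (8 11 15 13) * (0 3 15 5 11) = [3, 1, 2, 15, 4, 9, 6, 14, 16, 7, 10, 5, 12, 11, 0, 13, 8] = (0 3 15 13 11 5 9 7 14)(8 16)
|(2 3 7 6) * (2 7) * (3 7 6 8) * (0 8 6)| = |(0 8 3 2 7 6)| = 6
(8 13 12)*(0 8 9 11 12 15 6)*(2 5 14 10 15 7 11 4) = [8, 1, 5, 3, 2, 14, 0, 11, 13, 4, 15, 12, 9, 7, 10, 6] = (0 8 13 7 11 12 9 4 2 5 14 10 15 6)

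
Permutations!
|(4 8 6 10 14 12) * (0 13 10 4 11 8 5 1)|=11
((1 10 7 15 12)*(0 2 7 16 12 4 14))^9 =(0 15)(1 10 16 12)(2 4)(7 14)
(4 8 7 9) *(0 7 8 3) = [7, 1, 2, 0, 3, 5, 6, 9, 8, 4] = (0 7 9 4 3)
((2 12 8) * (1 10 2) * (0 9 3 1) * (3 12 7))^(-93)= (0 8 12 9)(1 2 3 10 7)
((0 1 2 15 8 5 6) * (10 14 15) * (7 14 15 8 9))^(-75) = (0 2 15 7 8 6 1 10 9 14 5)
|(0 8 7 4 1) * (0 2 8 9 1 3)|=8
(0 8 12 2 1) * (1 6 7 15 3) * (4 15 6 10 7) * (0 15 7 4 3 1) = (0 8 12 2 10 4 7 6 3)(1 15) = [8, 15, 10, 0, 7, 5, 3, 6, 12, 9, 4, 11, 2, 13, 14, 1]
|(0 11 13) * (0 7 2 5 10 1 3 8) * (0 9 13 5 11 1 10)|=10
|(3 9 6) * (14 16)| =|(3 9 6)(14 16)| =6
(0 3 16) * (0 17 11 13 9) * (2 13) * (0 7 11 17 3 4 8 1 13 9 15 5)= (17)(0 4 8 1 13 15 5)(2 9 7 11)(3 16)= [4, 13, 9, 16, 8, 0, 6, 11, 1, 7, 10, 2, 12, 15, 14, 5, 3, 17]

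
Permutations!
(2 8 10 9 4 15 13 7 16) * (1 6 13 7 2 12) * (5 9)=(1 6 13 2 8 10 5 9 4 15 7 16 12)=[0, 6, 8, 3, 15, 9, 13, 16, 10, 4, 5, 11, 1, 2, 14, 7, 12]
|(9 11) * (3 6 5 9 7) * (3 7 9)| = 6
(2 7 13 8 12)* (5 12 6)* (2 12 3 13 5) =[0, 1, 7, 13, 4, 3, 2, 5, 6, 9, 10, 11, 12, 8] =(2 7 5 3 13 8 6)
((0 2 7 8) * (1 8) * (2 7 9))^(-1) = ((0 7 1 8)(2 9))^(-1) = (0 8 1 7)(2 9)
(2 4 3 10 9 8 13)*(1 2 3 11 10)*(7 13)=[0, 2, 4, 1, 11, 5, 6, 13, 7, 8, 9, 10, 12, 3]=(1 2 4 11 10 9 8 7 13 3)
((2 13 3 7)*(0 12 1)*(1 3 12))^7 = ((0 1)(2 13 12 3 7))^7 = (0 1)(2 12 7 13 3)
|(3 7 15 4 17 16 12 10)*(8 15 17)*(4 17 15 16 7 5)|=21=|(3 5 4 8 16 12 10)(7 15 17)|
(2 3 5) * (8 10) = [0, 1, 3, 5, 4, 2, 6, 7, 10, 9, 8] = (2 3 5)(8 10)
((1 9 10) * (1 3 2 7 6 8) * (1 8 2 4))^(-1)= ((1 9 10 3 4)(2 7 6))^(-1)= (1 4 3 10 9)(2 6 7)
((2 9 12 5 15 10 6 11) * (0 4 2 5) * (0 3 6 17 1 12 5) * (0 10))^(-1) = ((0 4 2 9 5 15)(1 12 3 6 11 10 17))^(-1) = (0 15 5 9 2 4)(1 17 10 11 6 3 12)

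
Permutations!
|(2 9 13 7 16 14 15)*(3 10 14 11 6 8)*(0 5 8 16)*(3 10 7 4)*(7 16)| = |(0 5 8 10 14 15 2 9 13 4 3 16 11 6 7)| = 15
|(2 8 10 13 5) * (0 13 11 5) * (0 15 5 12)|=|(0 13 15 5 2 8 10 11 12)|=9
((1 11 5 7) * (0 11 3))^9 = (0 7)(1 11)(3 5)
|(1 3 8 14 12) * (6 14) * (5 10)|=6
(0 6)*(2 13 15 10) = (0 6)(2 13 15 10) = [6, 1, 13, 3, 4, 5, 0, 7, 8, 9, 2, 11, 12, 15, 14, 10]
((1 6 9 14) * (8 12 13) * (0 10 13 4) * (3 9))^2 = (0 13 12)(1 3 14 6 9)(4 10 8)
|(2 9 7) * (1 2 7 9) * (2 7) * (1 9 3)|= |(1 7 2 9 3)|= 5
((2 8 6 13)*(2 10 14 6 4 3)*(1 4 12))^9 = ((1 4 3 2 8 12)(6 13 10 14))^9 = (1 2)(3 12)(4 8)(6 13 10 14)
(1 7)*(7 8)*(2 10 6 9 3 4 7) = (1 8 2 10 6 9 3 4 7) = [0, 8, 10, 4, 7, 5, 9, 1, 2, 3, 6]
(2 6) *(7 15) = (2 6)(7 15) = [0, 1, 6, 3, 4, 5, 2, 15, 8, 9, 10, 11, 12, 13, 14, 7]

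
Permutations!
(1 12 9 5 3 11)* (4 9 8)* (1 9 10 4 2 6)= [0, 12, 6, 11, 10, 3, 1, 7, 2, 5, 4, 9, 8]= (1 12 8 2 6)(3 11 9 5)(4 10)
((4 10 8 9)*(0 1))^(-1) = ((0 1)(4 10 8 9))^(-1) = (0 1)(4 9 8 10)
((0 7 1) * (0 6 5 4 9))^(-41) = (0 7 1 6 5 4 9)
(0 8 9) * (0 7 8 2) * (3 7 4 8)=[2, 1, 0, 7, 8, 5, 6, 3, 9, 4]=(0 2)(3 7)(4 8 9)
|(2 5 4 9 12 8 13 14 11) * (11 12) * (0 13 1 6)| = |(0 13 14 12 8 1 6)(2 5 4 9 11)| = 35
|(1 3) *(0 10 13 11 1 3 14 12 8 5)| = |(0 10 13 11 1 14 12 8 5)| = 9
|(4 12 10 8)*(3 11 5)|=|(3 11 5)(4 12 10 8)|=12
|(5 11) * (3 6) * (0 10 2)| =6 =|(0 10 2)(3 6)(5 11)|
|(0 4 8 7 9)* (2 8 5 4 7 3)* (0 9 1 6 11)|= 30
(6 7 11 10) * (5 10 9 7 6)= (5 10)(7 11 9)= [0, 1, 2, 3, 4, 10, 6, 11, 8, 7, 5, 9]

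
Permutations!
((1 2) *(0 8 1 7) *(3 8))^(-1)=((0 3 8 1 2 7))^(-1)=(0 7 2 1 8 3)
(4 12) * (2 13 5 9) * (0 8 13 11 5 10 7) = [8, 1, 11, 3, 12, 9, 6, 0, 13, 2, 7, 5, 4, 10] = (0 8 13 10 7)(2 11 5 9)(4 12)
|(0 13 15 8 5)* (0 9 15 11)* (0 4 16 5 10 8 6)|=18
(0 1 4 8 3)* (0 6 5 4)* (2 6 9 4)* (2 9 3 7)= [1, 0, 6, 3, 8, 9, 5, 2, 7, 4]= (0 1)(2 6 5 9 4 8 7)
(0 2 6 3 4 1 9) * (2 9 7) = (0 9)(1 7 2 6 3 4) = [9, 7, 6, 4, 1, 5, 3, 2, 8, 0]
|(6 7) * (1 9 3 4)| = 4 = |(1 9 3 4)(6 7)|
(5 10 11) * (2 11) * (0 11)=(0 11 5 10 2)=[11, 1, 0, 3, 4, 10, 6, 7, 8, 9, 2, 5]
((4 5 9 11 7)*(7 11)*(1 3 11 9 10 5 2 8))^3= ((1 3 11 9 7 4 2 8)(5 10))^3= (1 9 2 3 7 8 11 4)(5 10)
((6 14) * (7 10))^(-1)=(6 14)(7 10)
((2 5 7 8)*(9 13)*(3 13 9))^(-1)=(2 8 7 5)(3 13)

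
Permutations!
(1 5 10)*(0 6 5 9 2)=(0 6 5 10 1 9 2)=[6, 9, 0, 3, 4, 10, 5, 7, 8, 2, 1]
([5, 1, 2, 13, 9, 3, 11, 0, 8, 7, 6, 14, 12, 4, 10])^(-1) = [7, 1, 2, 5, 13, 0, 10, 9, 8, 4, 14, 6, 12, 3, 11]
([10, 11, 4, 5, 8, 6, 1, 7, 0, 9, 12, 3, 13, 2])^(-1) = [8, 6, 13, 11, 2, 3, 5, 7, 4, 9, 0, 1, 10, 12]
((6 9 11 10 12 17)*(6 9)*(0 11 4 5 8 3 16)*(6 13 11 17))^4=(0 5)(3 9)(4 16)(6 12 10 11 13)(8 17)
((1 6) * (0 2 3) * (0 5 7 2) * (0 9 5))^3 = ((0 9 5 7 2 3)(1 6))^3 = (0 7)(1 6)(2 9)(3 5)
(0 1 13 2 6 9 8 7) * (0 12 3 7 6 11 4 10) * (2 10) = (0 1 13 10)(2 11 4)(3 7 12)(6 9 8) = [1, 13, 11, 7, 2, 5, 9, 12, 6, 8, 0, 4, 3, 10]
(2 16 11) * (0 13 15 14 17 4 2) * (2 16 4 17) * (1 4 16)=[13, 4, 16, 3, 1, 5, 6, 7, 8, 9, 10, 0, 12, 15, 2, 14, 11, 17]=(17)(0 13 15 14 2 16 11)(1 4)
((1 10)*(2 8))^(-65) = ((1 10)(2 8))^(-65) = (1 10)(2 8)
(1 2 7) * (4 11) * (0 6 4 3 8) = (0 6 4 11 3 8)(1 2 7) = [6, 2, 7, 8, 11, 5, 4, 1, 0, 9, 10, 3]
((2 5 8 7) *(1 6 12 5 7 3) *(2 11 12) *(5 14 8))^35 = (1 3 8 14 12 11 7 2 6)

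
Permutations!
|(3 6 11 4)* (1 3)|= 5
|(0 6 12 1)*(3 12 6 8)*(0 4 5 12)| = |(0 8 3)(1 4 5 12)| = 12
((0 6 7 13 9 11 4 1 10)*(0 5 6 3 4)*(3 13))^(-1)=((0 13 9 11)(1 10 5 6 7 3 4))^(-1)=(0 11 9 13)(1 4 3 7 6 5 10)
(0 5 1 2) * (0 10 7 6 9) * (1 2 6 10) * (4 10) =[5, 6, 1, 3, 10, 2, 9, 4, 8, 0, 7] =(0 5 2 1 6 9)(4 10 7)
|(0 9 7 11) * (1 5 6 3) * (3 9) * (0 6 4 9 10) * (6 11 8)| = |(11)(0 3 1 5 4 9 7 8 6 10)| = 10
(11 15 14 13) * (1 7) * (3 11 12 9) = (1 7)(3 11 15 14 13 12 9) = [0, 7, 2, 11, 4, 5, 6, 1, 8, 3, 10, 15, 9, 12, 13, 14]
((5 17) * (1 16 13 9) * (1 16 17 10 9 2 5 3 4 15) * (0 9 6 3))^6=(0 10 17 5 1 2 15 13 4 16 3 9 6)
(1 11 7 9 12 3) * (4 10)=(1 11 7 9 12 3)(4 10)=[0, 11, 2, 1, 10, 5, 6, 9, 8, 12, 4, 7, 3]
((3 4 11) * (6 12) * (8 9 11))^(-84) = (12)(3 4 8 9 11) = ((3 4 8 9 11)(6 12))^(-84)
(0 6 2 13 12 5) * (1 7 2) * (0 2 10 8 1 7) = [6, 0, 13, 3, 4, 2, 7, 10, 1, 9, 8, 11, 5, 12] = (0 6 7 10 8 1)(2 13 12 5)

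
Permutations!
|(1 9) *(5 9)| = 3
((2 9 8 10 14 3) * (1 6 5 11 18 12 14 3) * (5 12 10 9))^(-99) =(1 6 12 14)(2 18)(3 11)(5 10)(8 9)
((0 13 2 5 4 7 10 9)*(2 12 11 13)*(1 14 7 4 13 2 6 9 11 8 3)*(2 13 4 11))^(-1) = (0 9 6)(1 3 8 12 13 11 4 5 2 10 7 14)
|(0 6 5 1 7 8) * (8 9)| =7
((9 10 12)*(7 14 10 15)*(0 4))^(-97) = (0 4)(7 15 9 12 10 14)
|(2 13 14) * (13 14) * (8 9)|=|(2 14)(8 9)|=2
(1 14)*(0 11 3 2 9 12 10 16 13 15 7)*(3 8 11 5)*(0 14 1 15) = [5, 1, 9, 2, 4, 3, 6, 14, 11, 12, 16, 8, 10, 0, 15, 7, 13] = (0 5 3 2 9 12 10 16 13)(7 14 15)(8 11)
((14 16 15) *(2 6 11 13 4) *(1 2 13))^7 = (1 11 6 2)(4 13)(14 16 15)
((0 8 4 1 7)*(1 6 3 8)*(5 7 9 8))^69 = (0 3 8)(1 5 4)(6 9 7)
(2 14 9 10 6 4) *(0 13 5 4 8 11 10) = [13, 1, 14, 3, 2, 4, 8, 7, 11, 0, 6, 10, 12, 5, 9] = (0 13 5 4 2 14 9)(6 8 11 10)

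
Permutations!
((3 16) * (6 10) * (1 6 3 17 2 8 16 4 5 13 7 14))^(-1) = (1 14 7 13 5 4 3 10 6)(2 17 16 8)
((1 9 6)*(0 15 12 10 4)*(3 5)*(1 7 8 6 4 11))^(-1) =(0 4 9 1 11 10 12 15)(3 5)(6 8 7)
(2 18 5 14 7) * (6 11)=[0, 1, 18, 3, 4, 14, 11, 2, 8, 9, 10, 6, 12, 13, 7, 15, 16, 17, 5]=(2 18 5 14 7)(6 11)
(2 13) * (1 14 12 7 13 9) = (1 14 12 7 13 2 9) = [0, 14, 9, 3, 4, 5, 6, 13, 8, 1, 10, 11, 7, 2, 12]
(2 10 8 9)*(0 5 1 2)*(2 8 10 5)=[2, 8, 5, 3, 4, 1, 6, 7, 9, 0, 10]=(10)(0 2 5 1 8 9)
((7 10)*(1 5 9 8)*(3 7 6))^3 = ((1 5 9 8)(3 7 10 6))^3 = (1 8 9 5)(3 6 10 7)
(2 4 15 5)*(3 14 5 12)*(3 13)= (2 4 15 12 13 3 14 5)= [0, 1, 4, 14, 15, 2, 6, 7, 8, 9, 10, 11, 13, 3, 5, 12]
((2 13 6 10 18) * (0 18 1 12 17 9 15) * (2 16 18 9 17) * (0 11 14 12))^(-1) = ((0 9 15 11 14 12 2 13 6 10 1)(16 18))^(-1) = (0 1 10 6 13 2 12 14 11 15 9)(16 18)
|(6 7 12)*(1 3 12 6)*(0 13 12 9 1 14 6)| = |(0 13 12 14 6 7)(1 3 9)| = 6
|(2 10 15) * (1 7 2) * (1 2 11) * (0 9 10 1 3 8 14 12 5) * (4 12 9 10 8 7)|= 24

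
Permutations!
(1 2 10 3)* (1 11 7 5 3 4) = [0, 2, 10, 11, 1, 3, 6, 5, 8, 9, 4, 7] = (1 2 10 4)(3 11 7 5)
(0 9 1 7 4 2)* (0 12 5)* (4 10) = (0 9 1 7 10 4 2 12 5) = [9, 7, 12, 3, 2, 0, 6, 10, 8, 1, 4, 11, 5]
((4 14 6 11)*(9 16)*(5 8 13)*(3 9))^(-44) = ((3 9 16)(4 14 6 11)(5 8 13))^(-44) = (3 9 16)(5 8 13)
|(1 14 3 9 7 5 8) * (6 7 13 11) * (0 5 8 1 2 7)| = |(0 5 1 14 3 9 13 11 6)(2 7 8)| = 9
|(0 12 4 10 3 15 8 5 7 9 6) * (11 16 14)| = |(0 12 4 10 3 15 8 5 7 9 6)(11 16 14)| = 33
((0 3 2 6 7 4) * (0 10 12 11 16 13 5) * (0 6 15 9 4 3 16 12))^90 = (0 3)(2 16)(4 6)(5 9)(7 10)(13 15)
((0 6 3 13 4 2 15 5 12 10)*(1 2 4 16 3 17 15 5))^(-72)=((0 6 17 15 1 2 5 12 10)(3 13 16))^(-72)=(17)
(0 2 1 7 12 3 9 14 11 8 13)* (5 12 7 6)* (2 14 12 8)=(0 14 11 2 1 6 5 8 13)(3 9 12)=[14, 6, 1, 9, 4, 8, 5, 7, 13, 12, 10, 2, 3, 0, 11]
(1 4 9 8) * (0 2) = (0 2)(1 4 9 8) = [2, 4, 0, 3, 9, 5, 6, 7, 1, 8]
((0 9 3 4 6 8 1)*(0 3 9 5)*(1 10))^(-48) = ((0 5)(1 3 4 6 8 10))^(-48) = (10)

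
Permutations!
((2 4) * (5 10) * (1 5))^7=((1 5 10)(2 4))^7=(1 5 10)(2 4)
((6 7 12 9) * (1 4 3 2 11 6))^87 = (1 7 2)(3 9 6)(4 12 11)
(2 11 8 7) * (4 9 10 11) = (2 4 9 10 11 8 7) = [0, 1, 4, 3, 9, 5, 6, 2, 7, 10, 11, 8]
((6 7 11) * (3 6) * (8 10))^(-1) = (3 11 7 6)(8 10)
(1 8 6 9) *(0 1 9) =(9)(0 1 8 6) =[1, 8, 2, 3, 4, 5, 0, 7, 6, 9]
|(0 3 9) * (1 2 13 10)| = 12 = |(0 3 9)(1 2 13 10)|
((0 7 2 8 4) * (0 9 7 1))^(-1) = (0 1)(2 7 9 4 8)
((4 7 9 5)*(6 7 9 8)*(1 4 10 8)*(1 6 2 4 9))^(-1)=(1 4 2 8 10 5 9)(6 7)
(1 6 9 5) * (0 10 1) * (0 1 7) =(0 10 7)(1 6 9 5) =[10, 6, 2, 3, 4, 1, 9, 0, 8, 5, 7]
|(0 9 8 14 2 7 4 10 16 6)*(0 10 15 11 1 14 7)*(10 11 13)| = 14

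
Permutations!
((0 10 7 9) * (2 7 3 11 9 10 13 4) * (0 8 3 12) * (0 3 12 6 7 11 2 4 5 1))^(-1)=((0 13 5 1)(2 11 9 8 12 3)(6 7 10))^(-1)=(0 1 5 13)(2 3 12 8 9 11)(6 10 7)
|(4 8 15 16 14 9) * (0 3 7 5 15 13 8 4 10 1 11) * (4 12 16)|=26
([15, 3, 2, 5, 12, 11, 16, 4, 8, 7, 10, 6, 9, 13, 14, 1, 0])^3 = (0 3 6 15 5 16 1 11)(4 7 9 12)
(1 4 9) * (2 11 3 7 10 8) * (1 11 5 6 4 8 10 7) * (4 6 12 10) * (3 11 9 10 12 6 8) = (12)(1 3)(2 5 6 8)(4 10) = [0, 3, 5, 1, 10, 6, 8, 7, 2, 9, 4, 11, 12]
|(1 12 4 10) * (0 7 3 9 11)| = |(0 7 3 9 11)(1 12 4 10)| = 20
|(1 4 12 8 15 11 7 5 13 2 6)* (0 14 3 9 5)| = 15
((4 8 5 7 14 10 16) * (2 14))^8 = (16) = ((2 14 10 16 4 8 5 7))^8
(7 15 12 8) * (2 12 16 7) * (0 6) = [6, 1, 12, 3, 4, 5, 0, 15, 2, 9, 10, 11, 8, 13, 14, 16, 7] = (0 6)(2 12 8)(7 15 16)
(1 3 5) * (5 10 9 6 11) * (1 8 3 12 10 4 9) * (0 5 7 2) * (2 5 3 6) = (0 3 4 9 2)(1 12 10)(5 8 6 11 7) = [3, 12, 0, 4, 9, 8, 11, 5, 6, 2, 1, 7, 10]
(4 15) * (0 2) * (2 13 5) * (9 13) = (0 9 13 5 2)(4 15) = [9, 1, 0, 3, 15, 2, 6, 7, 8, 13, 10, 11, 12, 5, 14, 4]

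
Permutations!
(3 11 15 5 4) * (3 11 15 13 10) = [0, 1, 2, 15, 11, 4, 6, 7, 8, 9, 3, 13, 12, 10, 14, 5] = (3 15 5 4 11 13 10)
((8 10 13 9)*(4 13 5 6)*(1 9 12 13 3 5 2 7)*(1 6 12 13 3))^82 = (13)(1 8 2 6)(3 5 12)(4 9 10 7)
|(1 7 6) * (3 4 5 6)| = |(1 7 3 4 5 6)| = 6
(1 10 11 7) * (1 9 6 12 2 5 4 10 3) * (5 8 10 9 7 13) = (1 3)(2 8 10 11 13 5 4 9 6 12) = [0, 3, 8, 1, 9, 4, 12, 7, 10, 6, 11, 13, 2, 5]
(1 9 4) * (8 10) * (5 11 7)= (1 9 4)(5 11 7)(8 10)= [0, 9, 2, 3, 1, 11, 6, 5, 10, 4, 8, 7]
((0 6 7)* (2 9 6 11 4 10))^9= (0 11 4 10 2 9 6 7)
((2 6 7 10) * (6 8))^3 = (2 7 8 10 6)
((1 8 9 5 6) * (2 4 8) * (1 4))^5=((1 2)(4 8 9 5 6))^5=(9)(1 2)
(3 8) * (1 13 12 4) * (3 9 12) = (1 13 3 8 9 12 4) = [0, 13, 2, 8, 1, 5, 6, 7, 9, 12, 10, 11, 4, 3]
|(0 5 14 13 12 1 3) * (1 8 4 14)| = |(0 5 1 3)(4 14 13 12 8)| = 20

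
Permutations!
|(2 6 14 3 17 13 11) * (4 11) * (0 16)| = 8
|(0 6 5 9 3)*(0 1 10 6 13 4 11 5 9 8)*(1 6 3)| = |(0 13 4 11 5 8)(1 10 3 6 9)| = 30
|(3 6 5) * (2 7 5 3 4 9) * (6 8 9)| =8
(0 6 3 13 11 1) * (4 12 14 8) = (0 6 3 13 11 1)(4 12 14 8) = [6, 0, 2, 13, 12, 5, 3, 7, 4, 9, 10, 1, 14, 11, 8]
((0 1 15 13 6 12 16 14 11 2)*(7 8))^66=((0 1 15 13 6 12 16 14 11 2)(7 8))^66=(0 16 15 11 6)(1 14 13 2 12)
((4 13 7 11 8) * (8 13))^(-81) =(13)(4 8)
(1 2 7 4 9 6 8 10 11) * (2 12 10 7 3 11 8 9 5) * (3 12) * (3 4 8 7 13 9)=(1 4 5 2 12 10 7 8 13 9 6 3 11)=[0, 4, 12, 11, 5, 2, 3, 8, 13, 6, 7, 1, 10, 9]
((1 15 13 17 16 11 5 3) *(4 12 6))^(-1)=(1 3 5 11 16 17 13 15)(4 6 12)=((1 15 13 17 16 11 5 3)(4 12 6))^(-1)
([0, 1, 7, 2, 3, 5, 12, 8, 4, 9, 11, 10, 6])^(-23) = [0, 1, 8, 7, 2, 5, 12, 4, 3, 9, 11, 10, 6]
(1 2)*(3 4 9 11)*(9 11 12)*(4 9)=(1 2)(3 9 12 4 11)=[0, 2, 1, 9, 11, 5, 6, 7, 8, 12, 10, 3, 4]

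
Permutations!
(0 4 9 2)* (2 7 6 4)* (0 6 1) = (0 2 6 4 9 7 1) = [2, 0, 6, 3, 9, 5, 4, 1, 8, 7]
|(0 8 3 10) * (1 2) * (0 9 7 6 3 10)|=|(0 8 10 9 7 6 3)(1 2)|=14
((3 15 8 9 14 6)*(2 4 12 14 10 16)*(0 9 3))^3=(0 16 12)(2 14 9)(4 6 10)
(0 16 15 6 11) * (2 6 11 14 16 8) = (0 8 2 6 14 16 15 11) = [8, 1, 6, 3, 4, 5, 14, 7, 2, 9, 10, 0, 12, 13, 16, 11, 15]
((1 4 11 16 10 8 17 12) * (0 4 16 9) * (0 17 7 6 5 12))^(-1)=(0 17 9 11 4)(1 12 5 6 7 8 10 16)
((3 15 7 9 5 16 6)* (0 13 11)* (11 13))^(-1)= ((0 11)(3 15 7 9 5 16 6))^(-1)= (0 11)(3 6 16 5 9 7 15)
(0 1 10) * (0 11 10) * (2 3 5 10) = [1, 0, 3, 5, 4, 10, 6, 7, 8, 9, 11, 2] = (0 1)(2 3 5 10 11)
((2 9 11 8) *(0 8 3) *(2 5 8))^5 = ((0 2 9 11 3)(5 8))^5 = (11)(5 8)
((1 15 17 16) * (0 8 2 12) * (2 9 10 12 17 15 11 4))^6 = ((0 8 9 10 12)(1 11 4 2 17 16))^6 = (17)(0 8 9 10 12)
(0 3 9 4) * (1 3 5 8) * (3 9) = [5, 9, 2, 3, 0, 8, 6, 7, 1, 4] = (0 5 8 1 9 4)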